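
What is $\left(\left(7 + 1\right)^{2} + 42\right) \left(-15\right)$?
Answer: $-1590$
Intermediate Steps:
$\left(\left(7 + 1\right)^{2} + 42\right) \left(-15\right) = \left(8^{2} + 42\right) \left(-15\right) = \left(64 + 42\right) \left(-15\right) = 106 \left(-15\right) = -1590$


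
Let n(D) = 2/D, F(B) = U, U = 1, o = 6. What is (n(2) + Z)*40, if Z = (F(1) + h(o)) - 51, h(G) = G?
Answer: -1720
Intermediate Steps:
F(B) = 1
Z = -44 (Z = (1 + 6) - 51 = 7 - 51 = -44)
(n(2) + Z)*40 = (2/2 - 44)*40 = (2*(1/2) - 44)*40 = (1 - 44)*40 = -43*40 = -1720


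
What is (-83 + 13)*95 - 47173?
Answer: -53823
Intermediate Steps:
(-83 + 13)*95 - 47173 = -70*95 - 47173 = -6650 - 47173 = -53823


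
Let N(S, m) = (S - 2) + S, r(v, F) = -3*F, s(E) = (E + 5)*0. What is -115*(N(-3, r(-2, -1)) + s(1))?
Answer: 920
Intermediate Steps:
s(E) = 0 (s(E) = (5 + E)*0 = 0)
N(S, m) = -2 + 2*S (N(S, m) = (-2 + S) + S = -2 + 2*S)
-115*(N(-3, r(-2, -1)) + s(1)) = -115*((-2 + 2*(-3)) + 0) = -115*((-2 - 6) + 0) = -115*(-8 + 0) = -115*(-8) = 920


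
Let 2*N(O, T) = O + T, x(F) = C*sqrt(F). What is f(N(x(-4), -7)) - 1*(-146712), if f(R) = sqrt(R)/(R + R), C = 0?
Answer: 146712 - I*sqrt(14)/14 ≈ 1.4671e+5 - 0.26726*I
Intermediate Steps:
x(F) = 0 (x(F) = 0*sqrt(F) = 0)
N(O, T) = O/2 + T/2 (N(O, T) = (O + T)/2 = O/2 + T/2)
f(R) = 1/(2*sqrt(R)) (f(R) = sqrt(R)/((2*R)) = (1/(2*R))*sqrt(R) = 1/(2*sqrt(R)))
f(N(x(-4), -7)) - 1*(-146712) = 1/(2*sqrt((1/2)*0 + (1/2)*(-7))) - 1*(-146712) = 1/(2*sqrt(0 - 7/2)) + 146712 = 1/(2*sqrt(-7/2)) + 146712 = (-I*sqrt(14)/7)/2 + 146712 = -I*sqrt(14)/14 + 146712 = 146712 - I*sqrt(14)/14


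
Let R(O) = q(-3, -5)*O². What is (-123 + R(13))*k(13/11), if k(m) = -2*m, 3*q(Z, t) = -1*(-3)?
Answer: -1196/11 ≈ -108.73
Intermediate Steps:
q(Z, t) = 1 (q(Z, t) = (-1*(-3))/3 = (⅓)*3 = 1)
R(O) = O² (R(O) = 1*O² = O²)
(-123 + R(13))*k(13/11) = (-123 + 13²)*(-26/11) = (-123 + 169)*(-26/11) = 46*(-2*13/11) = 46*(-26/11) = -1196/11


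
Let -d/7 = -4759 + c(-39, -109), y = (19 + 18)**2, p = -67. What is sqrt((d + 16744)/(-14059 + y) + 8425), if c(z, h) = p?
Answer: sqrt(4185456690)/705 ≈ 91.766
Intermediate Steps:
c(z, h) = -67
y = 1369 (y = 37**2 = 1369)
d = 33782 (d = -7*(-4759 - 67) = -7*(-4826) = 33782)
sqrt((d + 16744)/(-14059 + y) + 8425) = sqrt((33782 + 16744)/(-14059 + 1369) + 8425) = sqrt(50526/(-12690) + 8425) = sqrt(50526*(-1/12690) + 8425) = sqrt(-2807/705 + 8425) = sqrt(5936818/705) = sqrt(4185456690)/705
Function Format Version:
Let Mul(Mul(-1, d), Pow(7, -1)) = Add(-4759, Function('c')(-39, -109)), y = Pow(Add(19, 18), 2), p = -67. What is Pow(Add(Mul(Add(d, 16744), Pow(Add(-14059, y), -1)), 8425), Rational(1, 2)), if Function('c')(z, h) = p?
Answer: Mul(Rational(1, 705), Pow(4185456690, Rational(1, 2))) ≈ 91.766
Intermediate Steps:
Function('c')(z, h) = -67
y = 1369 (y = Pow(37, 2) = 1369)
d = 33782 (d = Mul(-7, Add(-4759, -67)) = Mul(-7, -4826) = 33782)
Pow(Add(Mul(Add(d, 16744), Pow(Add(-14059, y), -1)), 8425), Rational(1, 2)) = Pow(Add(Mul(Add(33782, 16744), Pow(Add(-14059, 1369), -1)), 8425), Rational(1, 2)) = Pow(Add(Mul(50526, Pow(-12690, -1)), 8425), Rational(1, 2)) = Pow(Add(Mul(50526, Rational(-1, 12690)), 8425), Rational(1, 2)) = Pow(Add(Rational(-2807, 705), 8425), Rational(1, 2)) = Pow(Rational(5936818, 705), Rational(1, 2)) = Mul(Rational(1, 705), Pow(4185456690, Rational(1, 2)))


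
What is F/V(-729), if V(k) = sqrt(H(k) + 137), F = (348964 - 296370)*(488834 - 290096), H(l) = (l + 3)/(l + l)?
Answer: 47035918674*sqrt(25059)/8353 ≈ 8.9139e+8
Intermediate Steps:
H(l) = (3 + l)/(2*l) (H(l) = (3 + l)/((2*l)) = (3 + l)*(1/(2*l)) = (3 + l)/(2*l))
F = 10452426372 (F = 52594*198738 = 10452426372)
V(k) = sqrt(137 + (3 + k)/(2*k)) (V(k) = sqrt((3 + k)/(2*k) + 137) = sqrt(137 + (3 + k)/(2*k)))
F/V(-729) = 10452426372/((sqrt(550 + 6/(-729))/2)) = 10452426372/((sqrt(550 + 6*(-1/729))/2)) = 10452426372/((sqrt(550 - 2/243)/2)) = 10452426372/((sqrt(133648/243)/2)) = 10452426372/(((4*sqrt(25059)/27)/2)) = 10452426372/((2*sqrt(25059)/27)) = 10452426372*(9*sqrt(25059)/16706) = 47035918674*sqrt(25059)/8353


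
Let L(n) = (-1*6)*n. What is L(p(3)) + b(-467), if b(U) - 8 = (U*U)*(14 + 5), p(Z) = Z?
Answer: 4143681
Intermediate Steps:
b(U) = 8 + 19*U**2 (b(U) = 8 + (U*U)*(14 + 5) = 8 + U**2*19 = 8 + 19*U**2)
L(n) = -6*n
L(p(3)) + b(-467) = -6*3 + (8 + 19*(-467)**2) = -18 + (8 + 19*218089) = -18 + (8 + 4143691) = -18 + 4143699 = 4143681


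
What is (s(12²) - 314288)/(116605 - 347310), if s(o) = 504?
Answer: 313784/230705 ≈ 1.3601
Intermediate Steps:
(s(12²) - 314288)/(116605 - 347310) = (504 - 314288)/(116605 - 347310) = -313784/(-230705) = -313784*(-1/230705) = 313784/230705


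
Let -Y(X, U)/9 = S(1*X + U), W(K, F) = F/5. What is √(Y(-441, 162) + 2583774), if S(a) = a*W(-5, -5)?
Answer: 3*√286807 ≈ 1606.6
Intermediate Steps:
W(K, F) = F/5 (W(K, F) = F*(⅕) = F/5)
S(a) = -a (S(a) = a*((⅕)*(-5)) = a*(-1) = -a)
Y(X, U) = 9*U + 9*X (Y(X, U) = -(-9)*(1*X + U) = -(-9)*(X + U) = -(-9)*(U + X) = -9*(-U - X) = 9*U + 9*X)
√(Y(-441, 162) + 2583774) = √((9*162 + 9*(-441)) + 2583774) = √((1458 - 3969) + 2583774) = √(-2511 + 2583774) = √2581263 = 3*√286807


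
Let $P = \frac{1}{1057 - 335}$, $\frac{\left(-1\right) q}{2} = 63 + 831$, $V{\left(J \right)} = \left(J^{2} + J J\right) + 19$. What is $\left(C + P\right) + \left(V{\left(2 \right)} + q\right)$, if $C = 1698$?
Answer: $- \frac{45485}{722} \approx -62.999$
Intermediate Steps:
$V{\left(J \right)} = 19 + 2 J^{2}$ ($V{\left(J \right)} = \left(J^{2} + J^{2}\right) + 19 = 2 J^{2} + 19 = 19 + 2 J^{2}$)
$q = -1788$ ($q = - 2 \left(63 + 831\right) = \left(-2\right) 894 = -1788$)
$P = \frac{1}{722} \approx 0.001385$
$\left(C + P\right) + \left(V{\left(2 \right)} + q\right) = \left(1698 + \frac{1}{722}\right) - \left(1769 - 8\right) = \frac{1225957}{722} + \left(\left(19 + 2 \cdot 4\right) - 1788\right) = \frac{1225957}{722} + \left(\left(19 + 8\right) - 1788\right) = \frac{1225957}{722} + \left(27 - 1788\right) = \frac{1225957}{722} - 1761 = - \frac{45485}{722}$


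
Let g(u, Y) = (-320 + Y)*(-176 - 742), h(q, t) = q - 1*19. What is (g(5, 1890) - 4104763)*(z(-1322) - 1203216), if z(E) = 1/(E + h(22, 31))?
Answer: 8801770907093815/1319 ≈ 6.6731e+12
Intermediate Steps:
h(q, t) = -19 + q (h(q, t) = q - 19 = -19 + q)
g(u, Y) = 293760 - 918*Y (g(u, Y) = (-320 + Y)*(-918) = 293760 - 918*Y)
z(E) = 1/(3 + E) (z(E) = 1/(E + (-19 + 22)) = 1/(E + 3) = 1/(3 + E))
(g(5, 1890) - 4104763)*(z(-1322) - 1203216) = ((293760 - 918*1890) - 4104763)*(1/(3 - 1322) - 1203216) = ((293760 - 1735020) - 4104763)*(1/(-1319) - 1203216) = (-1441260 - 4104763)*(-1/1319 - 1203216) = -5546023*(-1587041905/1319) = 8801770907093815/1319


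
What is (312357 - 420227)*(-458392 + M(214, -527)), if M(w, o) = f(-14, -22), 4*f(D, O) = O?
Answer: 49447338325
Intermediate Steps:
f(D, O) = O/4
M(w, o) = -11/2 (M(w, o) = (1/4)*(-22) = -11/2)
(312357 - 420227)*(-458392 + M(214, -527)) = (312357 - 420227)*(-458392 - 11/2) = -107870*(-916795/2) = 49447338325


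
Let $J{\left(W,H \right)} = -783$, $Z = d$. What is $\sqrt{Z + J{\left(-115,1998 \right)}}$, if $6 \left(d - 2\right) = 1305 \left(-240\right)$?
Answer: $i \sqrt{52981} \approx 230.18 i$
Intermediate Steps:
$d = -52198$ ($d = 2 + \frac{1305 \left(-240\right)}{6} = 2 + \frac{1}{6} \left(-313200\right) = 2 - 52200 = -52198$)
$Z = -52198$
$\sqrt{Z + J{\left(-115,1998 \right)}} = \sqrt{-52198 - 783} = \sqrt{-52981} = i \sqrt{52981}$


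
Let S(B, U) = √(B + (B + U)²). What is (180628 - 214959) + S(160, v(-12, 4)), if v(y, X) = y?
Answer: -34331 + 4*√1379 ≈ -34182.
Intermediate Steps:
(180628 - 214959) + S(160, v(-12, 4)) = (180628 - 214959) + √(160 + (160 - 12)²) = -34331 + √(160 + 148²) = -34331 + √(160 + 21904) = -34331 + √22064 = -34331 + 4*√1379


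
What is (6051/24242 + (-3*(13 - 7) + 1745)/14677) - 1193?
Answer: -424338525501/355799834 ≈ -1192.6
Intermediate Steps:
(6051/24242 + (-3*(13 - 7) + 1745)/14677) - 1193 = (6051*(1/24242) + (-3*6 + 1745)*(1/14677)) - 1193 = (6051/24242 + (-18 + 1745)*(1/14677)) - 1193 = (6051/24242 + 1727*(1/14677)) - 1193 = (6051/24242 + 1727/14677) - 1193 = 130676461/355799834 - 1193 = -424338525501/355799834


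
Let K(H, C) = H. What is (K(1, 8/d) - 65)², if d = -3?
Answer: 4096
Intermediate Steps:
(K(1, 8/d) - 65)² = (1 - 65)² = (-64)² = 4096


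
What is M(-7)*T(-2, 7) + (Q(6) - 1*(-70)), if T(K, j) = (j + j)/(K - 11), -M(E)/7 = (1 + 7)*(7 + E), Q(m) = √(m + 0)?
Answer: 70 + √6 ≈ 72.449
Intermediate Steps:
Q(m) = √m
M(E) = -392 - 56*E (M(E) = -7*(1 + 7)*(7 + E) = -56*(7 + E) = -7*(56 + 8*E) = -392 - 56*E)
T(K, j) = 2*j/(-11 + K) (T(K, j) = (2*j)/(-11 + K) = 2*j/(-11 + K))
M(-7)*T(-2, 7) + (Q(6) - 1*(-70)) = (-392 - 56*(-7))*(2*7/(-11 - 2)) + (√6 - 1*(-70)) = (-392 + 392)*(2*7/(-13)) + (√6 + 70) = 0*(2*7*(-1/13)) + (70 + √6) = 0*(-14/13) + (70 + √6) = 0 + (70 + √6) = 70 + √6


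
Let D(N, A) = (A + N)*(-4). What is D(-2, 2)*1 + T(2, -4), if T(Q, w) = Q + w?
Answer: -2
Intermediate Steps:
D(N, A) = -4*A - 4*N
D(-2, 2)*1 + T(2, -4) = (-4*2 - 4*(-2))*1 + (2 - 4) = (-8 + 8)*1 - 2 = 0*1 - 2 = 0 - 2 = -2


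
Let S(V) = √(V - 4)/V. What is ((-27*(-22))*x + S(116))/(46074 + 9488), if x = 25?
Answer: 7425/27781 + √7/1611298 ≈ 0.26727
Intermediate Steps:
S(V) = √(-4 + V)/V
((-27*(-22))*x + S(116))/(46074 + 9488) = (-27*(-22)*25 + √(-4 + 116)/116)/(46074 + 9488) = (594*25 + √112/116)/55562 = (14850 + (4*√7)/116)*(1/55562) = (14850 + √7/29)*(1/55562) = 7425/27781 + √7/1611298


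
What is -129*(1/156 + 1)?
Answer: -6751/52 ≈ -129.83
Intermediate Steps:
-129*(1/156 + 1) = -129*157/156 = -6751/52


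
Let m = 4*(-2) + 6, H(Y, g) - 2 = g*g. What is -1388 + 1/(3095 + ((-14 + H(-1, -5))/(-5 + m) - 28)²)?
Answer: -271126319/195336 ≈ -1388.0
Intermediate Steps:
H(Y, g) = 2 + g² (H(Y, g) = 2 + g*g = 2 + g²)
m = -2 (m = -8 + 6 = -2)
-1388 + 1/(3095 + ((-14 + H(-1, -5))/(-5 + m) - 28)²) = -1388 + 1/(3095 + ((-14 + (2 + (-5)²))/(-5 - 2) - 28)²) = -1388 + 1/(3095 + ((-14 + (2 + 25))/(-7) - 28)²) = -1388 + 1/(3095 + ((-14 + 27)*(-⅐) - 28)²) = -1388 + 1/(3095 + (13*(-⅐) - 28)²) = -1388 + 1/(3095 + (-13/7 - 28)²) = -1388 + 1/(3095 + (-209/7)²) = -1388 + 1/(3095 + 43681/49) = -1388 + 1/(195336/49) = -1388 + 49/195336 = -271126319/195336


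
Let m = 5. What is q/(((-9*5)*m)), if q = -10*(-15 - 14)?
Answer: -58/45 ≈ -1.2889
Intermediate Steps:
q = 290 (q = -10*(-29) = 290)
q/(((-9*5)*m)) = 290/((-9*5*5)) = 290/((-45*5)) = 290/(-225) = 290*(-1/225) = -58/45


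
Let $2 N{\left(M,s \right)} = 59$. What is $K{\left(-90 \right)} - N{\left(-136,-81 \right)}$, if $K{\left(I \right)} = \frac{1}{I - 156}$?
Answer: $- \frac{3629}{123} \approx -29.504$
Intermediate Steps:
$K{\left(I \right)} = \frac{1}{-156 + I}$
$N{\left(M,s \right)} = \frac{59}{2}$ ($N{\left(M,s \right)} = \frac{1}{2} \cdot 59 = \frac{59}{2}$)
$K{\left(-90 \right)} - N{\left(-136,-81 \right)} = \frac{1}{-156 - 90} - \frac{59}{2} = \frac{1}{-246} - \frac{59}{2} = - \frac{1}{246} - \frac{59}{2} = - \frac{3629}{123}$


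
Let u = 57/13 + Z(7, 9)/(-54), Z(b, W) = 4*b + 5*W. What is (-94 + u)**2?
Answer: 4077971881/492804 ≈ 8275.0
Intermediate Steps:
u = 2129/702 (u = 57/13 + (4*7 + 5*9)/(-54) = 57*(1/13) + (28 + 45)*(-1/54) = 57/13 + 73*(-1/54) = 57/13 - 73/54 = 2129/702 ≈ 3.0328)
(-94 + u)**2 = (-94 + 2129/702)**2 = (-63859/702)**2 = 4077971881/492804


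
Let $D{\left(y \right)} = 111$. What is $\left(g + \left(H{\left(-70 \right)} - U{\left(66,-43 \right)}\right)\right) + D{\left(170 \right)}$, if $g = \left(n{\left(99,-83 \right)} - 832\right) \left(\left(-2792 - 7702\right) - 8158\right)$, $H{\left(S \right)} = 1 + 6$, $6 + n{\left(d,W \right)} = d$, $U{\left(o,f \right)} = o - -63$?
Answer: $13783817$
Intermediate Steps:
$U{\left(o,f \right)} = 63 + o$ ($U{\left(o,f \right)} = o + 63 = 63 + o$)
$n{\left(d,W \right)} = -6 + d$
$H{\left(S \right)} = 7$
$g = 13783828$ ($g = \left(\left(-6 + 99\right) - 832\right) \left(\left(-2792 - 7702\right) - 8158\right) = \left(93 - 832\right) \left(\left(-2792 - 7702\right) - 8158\right) = - 739 \left(-10494 - 8158\right) = \left(-739\right) \left(-18652\right) = 13783828$)
$\left(g + \left(H{\left(-70 \right)} - U{\left(66,-43 \right)}\right)\right) + D{\left(170 \right)} = \left(13783828 + \left(7 - \left(63 + 66\right)\right)\right) + 111 = \left(13783828 + \left(7 - 129\right)\right) + 111 = \left(13783828 - 122\right) + 111 = 13783706 + 111 = 13783817$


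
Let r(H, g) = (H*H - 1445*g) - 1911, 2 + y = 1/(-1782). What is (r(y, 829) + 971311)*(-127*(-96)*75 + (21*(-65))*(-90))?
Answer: -41813299438011875/176418 ≈ -2.3701e+11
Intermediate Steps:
y = -3565/1782 (y = -2 + 1/(-1782) = -2 - 1/1782 = -3565/1782 ≈ -2.0006)
r(H, g) = -1911 + H**2 - 1445*g (r(H, g) = (H**2 - 1445*g) - 1911 = -1911 + H**2 - 1445*g)
(r(y, 829) + 971311)*(-127*(-96)*75 + (21*(-65))*(-90)) = ((-1911 + (-3565/1782)**2 - 1445*829) + 971311)*(-127*(-96)*75 + (21*(-65))*(-90)) = ((-1911 + 12709225/3175524 - 1197905) + 971311)*(12192*75 - 1365*(-90)) = (-3810031794359/3175524 + 971311)*(914400 + 122850) = -725610402395/3175524*1037250 = -41813299438011875/176418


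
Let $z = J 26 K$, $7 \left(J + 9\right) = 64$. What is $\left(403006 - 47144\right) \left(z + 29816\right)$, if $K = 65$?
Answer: $\frac{74874076524}{7} \approx 1.0696 \cdot 10^{10}$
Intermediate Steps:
$J = \frac{1}{7}$ ($J = -9 + \frac{1}{7} \cdot 64 = -9 + \frac{64}{7} = \frac{1}{7} \approx 0.14286$)
$z = \frac{1690}{7}$ ($z = \frac{1}{7} \cdot 26 \cdot 65 = \frac{26}{7} \cdot 65 = \frac{1690}{7} \approx 241.43$)
$\left(403006 - 47144\right) \left(z + 29816\right) = \left(403006 - 47144\right) \left(\frac{1690}{7} + 29816\right) = 355862 \cdot \frac{210402}{7} = \frac{74874076524}{7}$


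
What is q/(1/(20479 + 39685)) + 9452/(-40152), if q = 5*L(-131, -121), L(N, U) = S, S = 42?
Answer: 126824506357/10038 ≈ 1.2634e+7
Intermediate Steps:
L(N, U) = 42
q = 210 (q = 5*42 = 210)
q/(1/(20479 + 39685)) + 9452/(-40152) = 210/(1/(20479 + 39685)) + 9452/(-40152) = 210/(1/60164) + 9452*(-1/40152) = 210/(1/60164) - 2363/10038 = 210*60164 - 2363/10038 = 12634440 - 2363/10038 = 126824506357/10038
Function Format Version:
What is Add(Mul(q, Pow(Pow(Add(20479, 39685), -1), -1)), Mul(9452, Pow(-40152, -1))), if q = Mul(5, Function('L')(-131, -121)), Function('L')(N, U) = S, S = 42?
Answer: Rational(126824506357, 10038) ≈ 1.2634e+7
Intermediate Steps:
Function('L')(N, U) = 42
q = 210 (q = Mul(5, 42) = 210)
Add(Mul(q, Pow(Pow(Add(20479, 39685), -1), -1)), Mul(9452, Pow(-40152, -1))) = Add(Mul(210, Pow(Pow(Add(20479, 39685), -1), -1)), Mul(9452, Pow(-40152, -1))) = Add(Mul(210, Pow(Pow(60164, -1), -1)), Mul(9452, Rational(-1, 40152))) = Add(Mul(210, Pow(Rational(1, 60164), -1)), Rational(-2363, 10038)) = Add(Mul(210, 60164), Rational(-2363, 10038)) = Add(12634440, Rational(-2363, 10038)) = Rational(126824506357, 10038)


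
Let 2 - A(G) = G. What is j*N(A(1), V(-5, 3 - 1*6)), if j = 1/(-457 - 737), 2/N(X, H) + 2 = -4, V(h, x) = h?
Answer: 1/3582 ≈ 0.00027917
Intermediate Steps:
A(G) = 2 - G
N(X, H) = -⅓ (N(X, H) = 2/(-2 - 4) = 2/(-6) = 2*(-⅙) = -⅓)
j = -1/1194 (j = 1/(-1194) = -1/1194 ≈ -0.00083752)
j*N(A(1), V(-5, 3 - 1*6)) = -1/1194*(-⅓) = 1/3582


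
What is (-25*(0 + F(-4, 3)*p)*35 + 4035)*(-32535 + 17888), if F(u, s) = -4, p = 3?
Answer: -212894145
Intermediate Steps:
(-25*(0 + F(-4, 3)*p)*35 + 4035)*(-32535 + 17888) = (-25*(0 - 4*3)*35 + 4035)*(-32535 + 17888) = (-25*(0 - 12)*35 + 4035)*(-14647) = (-25*(-12)*35 + 4035)*(-14647) = (300*35 + 4035)*(-14647) = (10500 + 4035)*(-14647) = 14535*(-14647) = -212894145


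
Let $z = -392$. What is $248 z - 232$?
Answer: $-97448$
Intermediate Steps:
$248 z - 232 = 248 \left(-392\right) - 232 = -97216 - 232 = -97448$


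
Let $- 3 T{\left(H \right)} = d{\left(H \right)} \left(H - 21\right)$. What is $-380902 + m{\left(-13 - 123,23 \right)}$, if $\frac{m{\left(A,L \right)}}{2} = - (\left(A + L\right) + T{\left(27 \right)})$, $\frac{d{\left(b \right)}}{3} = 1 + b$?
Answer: $-380340$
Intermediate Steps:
$d{\left(b \right)} = 3 + 3 b$ ($d{\left(b \right)} = 3 \left(1 + b\right) = 3 + 3 b$)
$T{\left(H \right)} = - \frac{\left(-21 + H\right) \left(3 + 3 H\right)}{3}$ ($T{\left(H \right)} = - \frac{\left(3 + 3 H\right) \left(H - 21\right)}{3} = - \frac{\left(3 + 3 H\right) \left(-21 + H\right)}{3} = - \frac{\left(-21 + H\right) \left(3 + 3 H\right)}{3}$)
$m{\left(A,L \right)} = 336 - 2 A - 2 L$ ($m{\left(A,L \right)} = 2 \left(- (\left(A + L\right) - \left(1 + 27\right) \left(-21 + 27\right))\right) = 2 \left(- (\left(A + L\right) - 28 \cdot 6)\right) = 2 \left(- (\left(A + L\right) - 168)\right) = 2 \left(- (-168 + A + L)\right) = 2 \left(168 - A - L\right) = 336 - 2 A - 2 L$)
$-380902 + m{\left(-13 - 123,23 \right)} = -380902 - \left(-290 + 2 \left(-13 - 123\right)\right) = -380902 - -562 = -380902 + \left(336 + 272 - 46\right) = -380902 + 562 = -380340$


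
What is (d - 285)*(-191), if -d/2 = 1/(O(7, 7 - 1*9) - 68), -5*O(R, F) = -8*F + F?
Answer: 9634040/177 ≈ 54430.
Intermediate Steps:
O(R, F) = 7*F/5 (O(R, F) = -(-8*F + F)/5 = -(-7)*F/5 = 7*F/5)
d = 5/177 (d = -2/(7*(7 - 1*9)/5 - 68) = -2/(7*(7 - 9)/5 - 68) = -2/((7/5)*(-2) - 68) = -2/(-14/5 - 68) = -2/(-354/5) = -2*(-5/354) = 5/177 ≈ 0.028249)
(d - 285)*(-191) = (5/177 - 285)*(-191) = -50440/177*(-191) = 9634040/177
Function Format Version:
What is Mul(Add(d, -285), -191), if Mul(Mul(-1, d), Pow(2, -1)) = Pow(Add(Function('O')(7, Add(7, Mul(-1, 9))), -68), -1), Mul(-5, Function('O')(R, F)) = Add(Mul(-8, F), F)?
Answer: Rational(9634040, 177) ≈ 54430.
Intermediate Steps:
Function('O')(R, F) = Mul(Rational(7, 5), F) (Function('O')(R, F) = Mul(Rational(-1, 5), Add(Mul(-8, F), F)) = Mul(Rational(-1, 5), Mul(-7, F)) = Mul(Rational(7, 5), F))
d = Rational(5, 177) (d = Mul(-2, Pow(Add(Mul(Rational(7, 5), Add(7, Mul(-1, 9))), -68), -1)) = Mul(-2, Pow(Add(Mul(Rational(7, 5), Add(7, -9)), -68), -1)) = Mul(-2, Pow(Add(Mul(Rational(7, 5), -2), -68), -1)) = Mul(-2, Pow(Add(Rational(-14, 5), -68), -1)) = Mul(-2, Pow(Rational(-354, 5), -1)) = Mul(-2, Rational(-5, 354)) = Rational(5, 177) ≈ 0.028249)
Mul(Add(d, -285), -191) = Mul(Add(Rational(5, 177), -285), -191) = Mul(Rational(-50440, 177), -191) = Rational(9634040, 177)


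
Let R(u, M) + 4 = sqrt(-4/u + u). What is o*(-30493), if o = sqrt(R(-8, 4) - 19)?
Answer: -30493*sqrt(-92 + 2*I*sqrt(30))/2 ≈ -8691.0 - 1.465e+5*I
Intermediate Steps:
R(u, M) = -4 + sqrt(u - 4/u) (R(u, M) = -4 + sqrt(-4/u + u) = -4 + sqrt(u - 4/u))
o = sqrt(-23 + I*sqrt(30)/2) (o = sqrt((-4 + sqrt(-8 - 4/(-8))) - 19) = sqrt((-4 + sqrt(-8 - 4*(-1/8))) - 19) = sqrt((-4 + sqrt(-8 + 1/2)) - 19) = sqrt((-4 + sqrt(-15/2)) - 19) = sqrt((-4 + I*sqrt(30)/2) - 19) = sqrt(-23 + I*sqrt(30)/2) ≈ 0.28502 + 4.8043*I)
o*(-30493) = (sqrt(-92 + 2*I*sqrt(30))/2)*(-30493) = -30493*sqrt(-92 + 2*I*sqrt(30))/2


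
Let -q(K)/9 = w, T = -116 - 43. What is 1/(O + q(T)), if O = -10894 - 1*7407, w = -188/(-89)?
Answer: -89/1630481 ≈ -5.4585e-5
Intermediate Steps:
T = -159
w = 188/89 (w = -188*(-1/89) = 188/89 ≈ 2.1124)
q(K) = -1692/89 (q(K) = -9*188/89 = -1692/89)
O = -18301 (O = -10894 - 7407 = -18301)
1/(O + q(T)) = 1/(-18301 - 1692/89) = 1/(-1630481/89) = -89/1630481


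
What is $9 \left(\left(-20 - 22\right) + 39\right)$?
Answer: $-27$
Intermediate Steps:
$9 \left(\left(-20 - 22\right) + 39\right) = 9 \left(-42 + 39\right) = 9 \left(-3\right) = -27$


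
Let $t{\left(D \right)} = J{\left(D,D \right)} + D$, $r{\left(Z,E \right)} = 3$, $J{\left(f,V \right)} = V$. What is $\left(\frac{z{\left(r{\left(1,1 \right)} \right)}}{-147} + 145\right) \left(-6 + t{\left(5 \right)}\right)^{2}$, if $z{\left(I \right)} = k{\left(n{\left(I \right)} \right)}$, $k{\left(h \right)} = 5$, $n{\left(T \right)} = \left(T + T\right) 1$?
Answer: $\frac{340960}{147} \approx 2319.5$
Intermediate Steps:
$n{\left(T \right)} = 2 T$ ($n{\left(T \right)} = 2 T 1 = 2 T$)
$z{\left(I \right)} = 5$
$t{\left(D \right)} = 2 D$ ($t{\left(D \right)} = D + D = 2 D$)
$\left(\frac{z{\left(r{\left(1,1 \right)} \right)}}{-147} + 145\right) \left(-6 + t{\left(5 \right)}\right)^{2} = \left(\frac{5}{-147} + 145\right) \left(-6 + 2 \cdot 5\right)^{2} = \left(5 \left(- \frac{1}{147}\right) + 145\right) \left(-6 + 10\right)^{2} = \left(- \frac{5}{147} + 145\right) 4^{2} = \frac{21310}{147} \cdot 16 = \frac{340960}{147}$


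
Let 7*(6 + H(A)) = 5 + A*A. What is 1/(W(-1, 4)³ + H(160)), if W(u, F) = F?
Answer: 7/26011 ≈ 0.00026912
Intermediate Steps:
H(A) = -37/7 + A²/7 (H(A) = -6 + (5 + A*A)/7 = -6 + (5 + A²)/7 = -6 + (5/7 + A²/7) = -37/7 + A²/7)
1/(W(-1, 4)³ + H(160)) = 1/(4³ + (-37/7 + (⅐)*160²)) = 1/(64 + (-37/7 + (⅐)*25600)) = 1/(64 + (-37/7 + 25600/7)) = 1/(64 + 25563/7) = 1/(26011/7) = 7/26011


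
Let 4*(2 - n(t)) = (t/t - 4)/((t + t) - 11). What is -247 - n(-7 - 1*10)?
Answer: -14939/60 ≈ -248.98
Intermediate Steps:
n(t) = 2 + 3/(4*(-11 + 2*t)) (n(t) = 2 - (t/t - 4)/(4*((t + t) - 11)) = 2 - (1 - 4)/(4*(2*t - 11)) = 2 - (-3)/(4*(-11 + 2*t)) = 2 + 3/(4*(-11 + 2*t)))
-247 - n(-7 - 1*10) = -247 - (-85 + 16*(-7 - 1*10))/(4*(-11 + 2*(-7 - 1*10))) = -247 - (-85 + 16*(-7 - 10))/(4*(-11 + 2*(-7 - 10))) = -247 - (-85 + 16*(-17))/(4*(-11 + 2*(-17))) = -247 - (-85 - 272)/(4*(-11 - 34)) = -247 - (-357)/(4*(-45)) = -247 - (-1)*(-357)/(4*45) = -247 - 1*119/60 = -247 - 119/60 = -14939/60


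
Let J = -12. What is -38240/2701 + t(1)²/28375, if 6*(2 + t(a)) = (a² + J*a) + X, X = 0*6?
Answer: -39060731171/2759071500 ≈ -14.157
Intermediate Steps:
X = 0
t(a) = -2 - 2*a + a²/6 (t(a) = -2 + ((a² - 12*a) + 0)/6 = -2 + (a² - 12*a)/6 = -2 + (-2*a + a²/6) = -2 - 2*a + a²/6)
-38240/2701 + t(1)²/28375 = -38240/2701 + (-2 - 2*1 + (⅙)*1²)²/28375 = -38240*1/2701 + (-2 - 2 + (⅙)*1)²*(1/28375) = -38240/2701 + (-2 - 2 + ⅙)²*(1/28375) = -38240/2701 + (-23/6)²*(1/28375) = -38240/2701 + (529/36)*(1/28375) = -38240/2701 + 529/1021500 = -39060731171/2759071500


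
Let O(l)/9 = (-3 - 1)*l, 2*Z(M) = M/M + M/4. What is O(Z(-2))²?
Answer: 81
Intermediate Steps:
Z(M) = ½ + M/8 (Z(M) = (M/M + M/4)/2 = (1 + M*(¼))/2 = (1 + M/4)/2 = ½ + M/8)
O(l) = -36*l (O(l) = 9*((-3 - 1)*l) = 9*(-4*l) = -36*l)
O(Z(-2))² = (-36*(½ + (⅛)*(-2)))² = (-36*(½ - ¼))² = (-36*¼)² = (-9)² = 81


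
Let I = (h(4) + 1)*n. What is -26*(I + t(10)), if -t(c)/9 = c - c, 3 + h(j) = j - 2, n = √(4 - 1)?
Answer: 0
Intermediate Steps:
n = √3 ≈ 1.7320
h(j) = -5 + j (h(j) = -3 + (j - 2) = -3 + (-2 + j) = -5 + j)
t(c) = 0 (t(c) = -9*(c - c) = -9*0 = 0)
I = 0 (I = ((-5 + 4) + 1)*√3 = (-1 + 1)*√3 = 0*√3 = 0)
-26*(I + t(10)) = -26*(0 + 0) = -26*0 = 0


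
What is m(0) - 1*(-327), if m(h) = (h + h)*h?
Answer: 327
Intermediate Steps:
m(h) = 2*h² (m(h) = (2*h)*h = 2*h²)
m(0) - 1*(-327) = 2*0² - 1*(-327) = 2*0 + 327 = 0 + 327 = 327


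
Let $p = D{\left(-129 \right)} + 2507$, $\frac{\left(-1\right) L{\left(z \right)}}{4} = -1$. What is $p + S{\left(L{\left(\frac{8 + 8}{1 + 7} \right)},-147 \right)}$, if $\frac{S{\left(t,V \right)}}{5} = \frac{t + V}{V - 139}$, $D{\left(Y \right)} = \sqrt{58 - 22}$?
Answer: $\frac{5031}{2} \approx 2515.5$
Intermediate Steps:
$L{\left(z \right)} = 4$ ($L{\left(z \right)} = \left(-4\right) \left(-1\right) = 4$)
$D{\left(Y \right)} = 6$ ($D{\left(Y \right)} = \sqrt{36} = 6$)
$S{\left(t,V \right)} = \frac{5 \left(V + t\right)}{-139 + V}$ ($S{\left(t,V \right)} = 5 \frac{t + V}{V - 139} = 5 \frac{V + t}{-139 + V} = \frac{5 \left(V + t\right)}{-139 + V}$)
$p = 2513$ ($p = 6 + 2507 = 2513$)
$p + S{\left(L{\left(\frac{8 + 8}{1 + 7} \right)},-147 \right)} = 2513 + \frac{5 \left(-147 + 4\right)}{-139 - 147} = 2513 + 5 \frac{1}{-286} \left(-143\right) = 2513 + 5 \left(- \frac{1}{286}\right) \left(-143\right) = 2513 + \frac{5}{2} = \frac{5031}{2}$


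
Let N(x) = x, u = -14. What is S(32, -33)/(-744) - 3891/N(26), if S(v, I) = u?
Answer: -723635/4836 ≈ -149.64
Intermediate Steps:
S(v, I) = -14
S(32, -33)/(-744) - 3891/N(26) = -14/(-744) - 3891/26 = -14*(-1/744) - 3891*1/26 = 7/372 - 3891/26 = -723635/4836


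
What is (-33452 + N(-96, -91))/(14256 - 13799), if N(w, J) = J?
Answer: -33543/457 ≈ -73.398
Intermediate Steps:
(-33452 + N(-96, -91))/(14256 - 13799) = (-33452 - 91)/(14256 - 13799) = -33543/457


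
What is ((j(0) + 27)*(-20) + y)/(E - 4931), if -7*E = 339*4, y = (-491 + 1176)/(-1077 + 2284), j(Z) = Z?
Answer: 4557665/43298711 ≈ 0.10526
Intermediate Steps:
y = 685/1207 ≈ 0.56752
E = -1356/7 (E = -339*4/7 = -⅐*1356 = -1356/7 ≈ -193.71)
((j(0) + 27)*(-20) + y)/(E - 4931) = ((0 + 27)*(-20) + 685/1207)/(-1356/7 - 4931) = (27*(-20) + 685/1207)/(-35873/7) = (-540 + 685/1207)*(-7/35873) = -651095/1207*(-7/35873) = 4557665/43298711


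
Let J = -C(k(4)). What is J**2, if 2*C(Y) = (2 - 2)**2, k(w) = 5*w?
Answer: 0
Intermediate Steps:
C(Y) = 0 (C(Y) = (2 - 2)**2/2 = (1/2)*0**2 = (1/2)*0 = 0)
J = 0 (J = -1*0 = 0)
J**2 = 0**2 = 0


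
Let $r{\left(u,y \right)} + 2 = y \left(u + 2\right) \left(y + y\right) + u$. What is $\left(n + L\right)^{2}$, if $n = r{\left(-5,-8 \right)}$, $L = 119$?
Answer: $73984$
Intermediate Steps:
$r{\left(u,y \right)} = -2 + u + 2 y^{2} \left(2 + u\right)$ ($r{\left(u,y \right)} = -2 + \left(y \left(u + 2\right) \left(y + y\right) + u\right) = -2 + \left(y \left(2 + u\right) 2 y + u\right) = -2 + \left(y 2 y \left(2 + u\right) + u\right) = -2 + \left(2 y^{2} \left(2 + u\right) + u\right) = -2 + \left(u + 2 y^{2} \left(2 + u\right)\right) = -2 + u + 2 y^{2} \left(2 + u\right)$)
$n = -391$ ($n = -2 - 5 + 4 \left(-8\right)^{2} + 2 \left(-5\right) \left(-8\right)^{2} = -2 - 5 + 4 \cdot 64 + 2 \left(-5\right) 64 = -2 - 5 + 256 - 640 = -391$)
$\left(n + L\right)^{2} = \left(-391 + 119\right)^{2} = \left(-272\right)^{2} = 73984$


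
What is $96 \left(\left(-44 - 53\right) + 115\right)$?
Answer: $1728$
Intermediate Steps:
$96 \left(\left(-44 - 53\right) + 115\right) = 96 \left(-97 + 115\right) = 96 \cdot 18 = 1728$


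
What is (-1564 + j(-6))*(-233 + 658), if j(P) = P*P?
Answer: -649400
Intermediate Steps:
j(P) = P**2
(-1564 + j(-6))*(-233 + 658) = (-1564 + (-6)**2)*(-233 + 658) = (-1564 + 36)*425 = -1528*425 = -649400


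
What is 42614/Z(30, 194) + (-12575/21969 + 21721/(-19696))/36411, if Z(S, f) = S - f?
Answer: -167846897539583833/645958753519824 ≈ -259.84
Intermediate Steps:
42614/Z(30, 194) + (-12575/21969 + 21721/(-19696))/36411 = 42614/(30 - 1*194) + (-12575/21969 + 21721/(-19696))/36411 = 42614/(30 - 194) + (-12575*1/21969 + 21721*(-1/19696))*(1/36411) = 42614/(-164) + (-12575/21969 - 21721/19696)*(1/36411) = 42614*(-1/164) - 724865849/432701424*1/36411 = -21307/82 - 724865849/15755091549264 = -167846897539583833/645958753519824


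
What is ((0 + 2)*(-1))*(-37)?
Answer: 74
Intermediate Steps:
((0 + 2)*(-1))*(-37) = (2*(-1))*(-37) = -2*(-37) = 74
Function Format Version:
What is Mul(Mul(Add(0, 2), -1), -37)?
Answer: 74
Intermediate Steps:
Mul(Mul(Add(0, 2), -1), -37) = Mul(Mul(2, -1), -37) = Mul(-2, -37) = 74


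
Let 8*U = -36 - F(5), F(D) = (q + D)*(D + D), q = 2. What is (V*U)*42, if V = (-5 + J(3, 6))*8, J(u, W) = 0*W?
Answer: 22260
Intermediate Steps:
J(u, W) = 0
F(D) = 2*D*(2 + D) (F(D) = (2 + D)*(D + D) = (2 + D)*(2*D) = 2*D*(2 + D))
U = -53/4 (U = (-36 - 2*5*(2 + 5))/8 = (-36 - 2*5*7)/8 = (-36 - 1*70)/8 = (-36 - 70)/8 = (⅛)*(-106) = -53/4 ≈ -13.250)
V = -40 (V = (-5 + 0)*8 = -5*8 = -40)
(V*U)*42 = -40*(-53/4)*42 = 530*42 = 22260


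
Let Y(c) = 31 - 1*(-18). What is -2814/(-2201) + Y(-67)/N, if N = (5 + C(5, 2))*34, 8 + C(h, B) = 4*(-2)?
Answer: 944587/823174 ≈ 1.1475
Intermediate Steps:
Y(c) = 49 (Y(c) = 31 + 18 = 49)
C(h, B) = -16 (C(h, B) = -8 + 4*(-2) = -8 - 8 = -16)
N = -374 (N = (5 - 16)*34 = -11*34 = -374)
-2814/(-2201) + Y(-67)/N = -2814/(-2201) + 49/(-374) = -2814*(-1/2201) + 49*(-1/374) = 2814/2201 - 49/374 = 944587/823174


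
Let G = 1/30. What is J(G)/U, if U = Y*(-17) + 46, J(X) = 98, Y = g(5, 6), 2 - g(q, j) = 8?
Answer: 49/74 ≈ 0.66216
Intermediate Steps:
g(q, j) = -6 (g(q, j) = 2 - 1*8 = 2 - 8 = -6)
Y = -6
G = 1/30 ≈ 0.033333
U = 148 (U = -6*(-17) + 46 = 102 + 46 = 148)
J(G)/U = 98/148 = 98*(1/148) = 49/74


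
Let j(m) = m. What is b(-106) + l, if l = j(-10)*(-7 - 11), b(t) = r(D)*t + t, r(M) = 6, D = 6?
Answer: -562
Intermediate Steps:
b(t) = 7*t (b(t) = 6*t + t = 7*t)
l = 180 (l = -10*(-7 - 11) = -10*(-18) = 180)
b(-106) + l = 7*(-106) + 180 = -742 + 180 = -562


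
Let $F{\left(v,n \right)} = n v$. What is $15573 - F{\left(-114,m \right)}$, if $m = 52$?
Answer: $21501$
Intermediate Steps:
$15573 - F{\left(-114,m \right)} = 15573 - 52 \left(-114\right) = 15573 - -5928 = 15573 + 5928 = 21501$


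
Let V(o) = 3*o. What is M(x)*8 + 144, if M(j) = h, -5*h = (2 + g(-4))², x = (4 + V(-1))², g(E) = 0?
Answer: 688/5 ≈ 137.60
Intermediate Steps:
x = 1 (x = (4 + 3*(-1))² = (4 - 3)² = 1² = 1)
h = -⅘ (h = -(2 + 0)²/5 = -⅕*2² = -⅕*4 = -⅘ ≈ -0.80000)
M(j) = -⅘
M(x)*8 + 144 = -⅘*8 + 144 = -32/5 + 144 = 688/5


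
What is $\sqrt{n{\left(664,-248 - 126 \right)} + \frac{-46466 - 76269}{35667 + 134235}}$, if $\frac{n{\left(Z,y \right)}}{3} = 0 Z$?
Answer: $\frac{i \sqrt{2316991330}}{56634} \approx 0.84993 i$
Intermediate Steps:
$n{\left(Z,y \right)} = 0$ ($n{\left(Z,y \right)} = 3 \cdot 0 Z = 3 \cdot 0 = 0$)
$\sqrt{n{\left(664,-248 - 126 \right)} + \frac{-46466 - 76269}{35667 + 134235}} = \sqrt{0 + \frac{-46466 - 76269}{35667 + 134235}} = \sqrt{0 - \frac{122735}{169902}} = \sqrt{- \frac{122735}{169902}} = \frac{i \sqrt{2316991330}}{56634}$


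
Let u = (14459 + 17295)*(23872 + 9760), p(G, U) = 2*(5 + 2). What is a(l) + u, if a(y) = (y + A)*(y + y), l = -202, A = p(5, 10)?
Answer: 1068026480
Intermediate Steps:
p(G, U) = 14 (p(G, U) = 2*7 = 14)
A = 14
a(y) = 2*y*(14 + y) (a(y) = (y + 14)*(y + y) = (14 + y)*(2*y) = 2*y*(14 + y))
u = 1067950528 (u = 31754*33632 = 1067950528)
a(l) + u = 2*(-202)*(14 - 202) + 1067950528 = 2*(-202)*(-188) + 1067950528 = 75952 + 1067950528 = 1068026480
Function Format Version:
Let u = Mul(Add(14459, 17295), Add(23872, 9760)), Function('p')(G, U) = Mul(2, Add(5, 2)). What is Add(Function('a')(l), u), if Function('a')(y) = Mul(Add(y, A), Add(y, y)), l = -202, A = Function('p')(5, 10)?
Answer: 1068026480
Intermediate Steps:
Function('p')(G, U) = 14 (Function('p')(G, U) = Mul(2, 7) = 14)
A = 14
Function('a')(y) = Mul(2, y, Add(14, y)) (Function('a')(y) = Mul(Add(y, 14), Add(y, y)) = Mul(Add(14, y), Mul(2, y)) = Mul(2, y, Add(14, y)))
u = 1067950528 (u = Mul(31754, 33632) = 1067950528)
Add(Function('a')(l), u) = Add(Mul(2, -202, Add(14, -202)), 1067950528) = Add(Mul(2, -202, -188), 1067950528) = Add(75952, 1067950528) = 1068026480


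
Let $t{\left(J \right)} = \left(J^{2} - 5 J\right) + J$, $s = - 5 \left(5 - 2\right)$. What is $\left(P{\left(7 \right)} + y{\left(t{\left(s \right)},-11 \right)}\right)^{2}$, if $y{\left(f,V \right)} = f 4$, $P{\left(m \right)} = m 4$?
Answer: $1364224$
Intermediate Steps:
$P{\left(m \right)} = 4 m$
$s = -15$ ($s = \left(-5\right) 3 = -15$)
$t{\left(J \right)} = J^{2} - 4 J$
$y{\left(f,V \right)} = 4 f$
$\left(P{\left(7 \right)} + y{\left(t{\left(s \right)},-11 \right)}\right)^{2} = \left(4 \cdot 7 + 4 \left(- 15 \left(-4 - 15\right)\right)\right)^{2} = \left(28 + 4 \left(\left(-15\right) \left(-19\right)\right)\right)^{2} = \left(28 + 4 \cdot 285\right)^{2} = \left(28 + 1140\right)^{2} = 1168^{2} = 1364224$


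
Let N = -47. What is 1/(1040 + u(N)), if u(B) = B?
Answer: 1/993 ≈ 0.0010071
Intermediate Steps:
1/(1040 + u(N)) = 1/(1040 - 47) = 1/993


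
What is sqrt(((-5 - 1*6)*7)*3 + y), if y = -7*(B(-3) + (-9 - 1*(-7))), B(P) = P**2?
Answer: 2*I*sqrt(70) ≈ 16.733*I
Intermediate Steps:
y = -49 (y = -7*((-3)**2 + (-9 - 1*(-7))) = -7*(9 + (-9 + 7)) = -7*(9 - 2) = -7*7 = -49)
sqrt(((-5 - 1*6)*7)*3 + y) = sqrt(((-5 - 1*6)*7)*3 - 49) = sqrt(((-5 - 6)*7)*3 - 49) = sqrt(-11*7*3 - 49) = sqrt(-77*3 - 49) = sqrt(-231 - 49) = sqrt(-280) = 2*I*sqrt(70)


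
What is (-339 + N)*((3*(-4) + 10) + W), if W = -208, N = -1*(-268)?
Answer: 14910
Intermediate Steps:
N = 268
(-339 + N)*((3*(-4) + 10) + W) = (-339 + 268)*((3*(-4) + 10) - 208) = -71*((-12 + 10) - 208) = -71*(-2 - 208) = -71*(-210) = 14910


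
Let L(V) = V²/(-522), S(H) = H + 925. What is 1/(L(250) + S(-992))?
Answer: -261/48737 ≈ -0.0053553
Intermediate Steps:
S(H) = 925 + H
L(V) = -V²/522
1/(L(250) + S(-992)) = 1/(-1/522*250² + (925 - 992)) = 1/(-1/522*62500 - 67) = 1/(-31250/261 - 67) = 1/(-48737/261) = -261/48737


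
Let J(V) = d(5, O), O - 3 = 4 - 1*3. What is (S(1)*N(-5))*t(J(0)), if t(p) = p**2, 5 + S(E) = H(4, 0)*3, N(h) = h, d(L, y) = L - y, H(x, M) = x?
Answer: -35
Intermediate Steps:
O = 4 (O = 3 + (4 - 1*3) = 3 + (4 - 3) = 3 + 1 = 4)
S(E) = 7 (S(E) = -5 + 4*3 = -5 + 12 = 7)
J(V) = 1 (J(V) = 5 - 1*4 = 5 - 4 = 1)
(S(1)*N(-5))*t(J(0)) = (7*(-5))*1**2 = -35*1 = -35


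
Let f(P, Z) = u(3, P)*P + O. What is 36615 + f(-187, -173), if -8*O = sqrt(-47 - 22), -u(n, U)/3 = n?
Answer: 38298 - I*sqrt(69)/8 ≈ 38298.0 - 1.0383*I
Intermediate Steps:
u(n, U) = -3*n
O = -I*sqrt(69)/8 (O = -sqrt(-47 - 22)/8 = -I*sqrt(69)/8 ≈ -1.0383*I)
f(P, Z) = -9*P - I*sqrt(69)/8 (f(P, Z) = (-3*3)*P - I*sqrt(69)/8 = -9*P - I*sqrt(69)/8)
36615 + f(-187, -173) = 36615 + (-9*(-187) - I*sqrt(69)/8) = 36615 + (1683 - I*sqrt(69)/8) = 38298 - I*sqrt(69)/8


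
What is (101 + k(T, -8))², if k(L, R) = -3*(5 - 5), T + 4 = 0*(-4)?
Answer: 10201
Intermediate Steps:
T = -4 (T = -4 + 0*(-4) = -4 + 0 = -4)
k(L, R) = 0 (k(L, R) = -3*0 = 0)
(101 + k(T, -8))² = (101 + 0)² = 101² = 10201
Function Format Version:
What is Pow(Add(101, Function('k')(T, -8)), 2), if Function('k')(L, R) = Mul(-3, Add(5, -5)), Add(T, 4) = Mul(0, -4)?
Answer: 10201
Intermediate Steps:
T = -4 (T = Add(-4, Mul(0, -4)) = Add(-4, 0) = -4)
Function('k')(L, R) = 0 (Function('k')(L, R) = Mul(-3, 0) = 0)
Pow(Add(101, Function('k')(T, -8)), 2) = Pow(Add(101, 0), 2) = Pow(101, 2) = 10201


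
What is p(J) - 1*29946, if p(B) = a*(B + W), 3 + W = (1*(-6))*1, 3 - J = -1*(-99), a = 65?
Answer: -36771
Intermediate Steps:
J = -96 (J = 3 - (-1)*(-99) = 3 - 1*99 = 3 - 99 = -96)
W = -9 (W = -3 + (1*(-6))*1 = -3 - 6*1 = -3 - 6 = -9)
p(B) = -585 + 65*B (p(B) = 65*(B - 9) = 65*(-9 + B) = -585 + 65*B)
p(J) - 1*29946 = (-585 + 65*(-96)) - 1*29946 = (-585 - 6240) - 29946 = -6825 - 29946 = -36771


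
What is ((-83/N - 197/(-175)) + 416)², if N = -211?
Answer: 237680558939664/1363455625 ≈ 1.7432e+5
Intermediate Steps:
((-83/N - 197/(-175)) + 416)² = ((-83/(-211) - 197/(-175)) + 416)² = ((-83*(-1/211) - 197*(-1/175)) + 416)² = ((83/211 + 197/175) + 416)² = (56092/36925 + 416)² = (15416892/36925)² = 237680558939664/1363455625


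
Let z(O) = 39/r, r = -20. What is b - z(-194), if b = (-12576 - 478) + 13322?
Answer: 5399/20 ≈ 269.95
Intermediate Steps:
z(O) = -39/20 (z(O) = 39/(-20) = 39*(-1/20) = -39/20)
b = 268 (b = -13054 + 13322 = 268)
b - z(-194) = 268 - 1*(-39/20) = 268 + 39/20 = 5399/20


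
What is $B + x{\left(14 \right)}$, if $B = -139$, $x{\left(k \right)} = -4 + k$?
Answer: $-129$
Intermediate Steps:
$B + x{\left(14 \right)} = -139 + \left(-4 + 14\right) = -139 + 10 = -129$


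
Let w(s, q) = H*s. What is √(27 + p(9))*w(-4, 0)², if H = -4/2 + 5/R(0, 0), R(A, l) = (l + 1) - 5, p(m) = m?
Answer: 1014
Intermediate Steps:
R(A, l) = -4 + l (R(A, l) = (1 + l) - 5 = -4 + l)
H = -13/4 (H = -4/2 + 5/(-4 + 0) = -4*½ + 5/(-4) = -2 + 5*(-¼) = -2 - 5/4 = -13/4 ≈ -3.2500)
w(s, q) = -13*s/4
√(27 + p(9))*w(-4, 0)² = √(27 + 9)*(-13/4*(-4))² = √36*13² = 6*169 = 1014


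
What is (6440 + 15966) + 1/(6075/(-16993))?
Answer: 136099457/6075 ≈ 22403.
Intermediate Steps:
(6440 + 15966) + 1/(6075/(-16993)) = 22406 + 1/(6075*(-1/16993)) = 22406 + 1/(-6075/16993) = 22406 - 16993/6075 = 136099457/6075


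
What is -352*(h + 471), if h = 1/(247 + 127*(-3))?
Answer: -11107888/67 ≈ -1.6579e+5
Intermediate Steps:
h = -1/134 (h = 1/(247 - 381) = 1/(-134) = -1/134 ≈ -0.0074627)
-352*(h + 471) = -352*(-1/134 + 471) = -352*63113/134 = -11107888/67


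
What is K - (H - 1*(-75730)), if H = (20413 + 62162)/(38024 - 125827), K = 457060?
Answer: 33482000565/87803 ≈ 3.8133e+5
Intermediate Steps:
H = -82575/87803 (H = 82575/(-87803) = 82575*(-1/87803) = -82575/87803 ≈ -0.94046)
K - (H - 1*(-75730)) = 457060 - (-82575/87803 - 1*(-75730)) = 457060 - (-82575/87803 + 75730) = 457060 - 1*6649238615/87803 = 457060 - 6649238615/87803 = 33482000565/87803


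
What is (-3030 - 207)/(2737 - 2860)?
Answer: 1079/41 ≈ 26.317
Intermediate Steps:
(-3030 - 207)/(2737 - 2860) = -3237/(-123) = -3237*(-1/123) = 1079/41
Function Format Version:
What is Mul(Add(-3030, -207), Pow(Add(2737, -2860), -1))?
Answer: Rational(1079, 41) ≈ 26.317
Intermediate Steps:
Mul(Add(-3030, -207), Pow(Add(2737, -2860), -1)) = Mul(-3237, Pow(-123, -1)) = Mul(-3237, Rational(-1, 123)) = Rational(1079, 41)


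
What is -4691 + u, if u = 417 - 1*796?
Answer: -5070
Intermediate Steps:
u = -379 (u = 417 - 796 = -379)
-4691 + u = -4691 - 379 = -5070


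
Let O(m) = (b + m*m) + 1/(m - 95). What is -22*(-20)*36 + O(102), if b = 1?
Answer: 183716/7 ≈ 26245.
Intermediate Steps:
O(m) = 1 + m² + 1/(-95 + m) (O(m) = (1 + m*m) + 1/(m - 95) = (1 + m²) + 1/(-95 + m) = 1 + m² + 1/(-95 + m))
-22*(-20)*36 + O(102) = -22*(-20)*36 + (-94 + 102 + 102³ - 95*102²)/(-95 + 102) = 440*36 + (-94 + 102 + 1061208 - 95*10404)/7 = 15840 + (-94 + 102 + 1061208 - 988380)/7 = 15840 + (⅐)*72836 = 15840 + 72836/7 = 183716/7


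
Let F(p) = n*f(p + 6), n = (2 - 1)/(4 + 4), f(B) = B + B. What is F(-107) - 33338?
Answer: -133453/4 ≈ -33363.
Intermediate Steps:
f(B) = 2*B
n = 1/8 ≈ 0.12500
F(p) = 3/2 + p/4 (F(p) = (2*(p + 6))/8 = (2*(6 + p))/8 = (12 + 2*p)/8 = 3/2 + p/4)
F(-107) - 33338 = (3/2 + (1/4)*(-107)) - 33338 = (3/2 - 107/4) - 33338 = -101/4 - 33338 = -133453/4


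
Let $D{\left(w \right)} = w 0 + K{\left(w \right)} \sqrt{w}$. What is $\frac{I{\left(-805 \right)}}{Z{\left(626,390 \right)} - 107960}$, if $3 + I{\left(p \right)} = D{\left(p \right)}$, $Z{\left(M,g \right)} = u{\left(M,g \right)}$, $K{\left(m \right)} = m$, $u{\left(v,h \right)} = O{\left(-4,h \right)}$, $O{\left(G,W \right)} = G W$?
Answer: $\frac{3}{109520} + \frac{161 i \sqrt{805}}{21904} \approx 2.7392 \cdot 10^{-5} + 0.20855 i$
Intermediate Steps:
$u{\left(v,h \right)} = - 4 h$
$Z{\left(M,g \right)} = - 4 g$
$D{\left(w \right)} = w^{\frac{3}{2}}$ ($D{\left(w \right)} = w 0 + w \sqrt{w} = 0 + w^{\frac{3}{2}} = w^{\frac{3}{2}}$)
$I{\left(p \right)} = -3 + p^{\frac{3}{2}}$
$\frac{I{\left(-805 \right)}}{Z{\left(626,390 \right)} - 107960} = \frac{-3 + \left(-805\right)^{\frac{3}{2}}}{\left(-4\right) 390 - 107960} = \frac{-3 - 805 i \sqrt{805}}{-1560 - 107960} = \frac{-3 - 805 i \sqrt{805}}{-109520} = \left(-3 - 805 i \sqrt{805}\right) \left(- \frac{1}{109520}\right) = \frac{3}{109520} + \frac{161 i \sqrt{805}}{21904}$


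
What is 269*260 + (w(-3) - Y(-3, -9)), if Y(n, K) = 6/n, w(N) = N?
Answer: 69939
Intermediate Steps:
269*260 + (w(-3) - Y(-3, -9)) = 269*260 + (-3 - 6/(-3)) = 69940 + (-3 - 6*(-1)/3) = 69940 + (-3 - 1*(-2)) = 69940 + (-3 + 2) = 69940 - 1 = 69939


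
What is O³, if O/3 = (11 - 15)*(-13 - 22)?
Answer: 74088000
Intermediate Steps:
O = 420 (O = 3*((11 - 15)*(-13 - 22)) = 3*(-4*(-35)) = 3*140 = 420)
O³ = 420³ = 74088000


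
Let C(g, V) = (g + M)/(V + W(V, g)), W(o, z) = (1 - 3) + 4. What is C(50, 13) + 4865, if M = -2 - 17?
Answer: 73006/15 ≈ 4867.1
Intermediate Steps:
M = -19
W(o, z) = 2 (W(o, z) = -2 + 4 = 2)
C(g, V) = (-19 + g)/(2 + V) (C(g, V) = (g - 19)/(V + 2) = (-19 + g)/(2 + V))
C(50, 13) + 4865 = (-19 + 50)/(2 + 13) + 4865 = 31/15 + 4865 = 73006/15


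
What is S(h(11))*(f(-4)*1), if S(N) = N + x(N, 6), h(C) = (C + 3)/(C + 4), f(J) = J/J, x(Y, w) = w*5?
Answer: 464/15 ≈ 30.933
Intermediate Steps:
x(Y, w) = 5*w
f(J) = 1
h(C) = (3 + C)/(4 + C)
S(N) = 30 + N (S(N) = N + 5*6 = N + 30 = 30 + N)
S(h(11))*(f(-4)*1) = (30 + (3 + 11)/(4 + 11))*(1*1) = (30 + 14/15)*1 = (464/15)*1 = 464/15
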